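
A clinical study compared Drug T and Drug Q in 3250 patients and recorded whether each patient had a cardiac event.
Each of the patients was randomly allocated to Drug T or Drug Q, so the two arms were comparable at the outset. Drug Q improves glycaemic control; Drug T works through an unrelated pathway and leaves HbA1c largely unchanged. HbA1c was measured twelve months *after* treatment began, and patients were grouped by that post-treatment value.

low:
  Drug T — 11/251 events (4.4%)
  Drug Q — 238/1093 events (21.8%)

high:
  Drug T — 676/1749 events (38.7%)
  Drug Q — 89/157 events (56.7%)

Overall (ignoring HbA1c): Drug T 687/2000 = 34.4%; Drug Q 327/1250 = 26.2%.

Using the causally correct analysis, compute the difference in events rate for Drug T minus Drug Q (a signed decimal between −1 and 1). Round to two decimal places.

+0.08

Within every HbA1c level Drug T has the lower rate, yet pooled Drug Q does — Simpson's reversal.
HbA1c is recorded after the drug and is itself shifted by it — it sits on the causal path from drug to outcome. Conditioning on a mediator would strip out part of the effect we want; the pooled comparison gives the total causal effect.
The causal difference is the pooled difference: 0.344 − 0.262 = +0.082.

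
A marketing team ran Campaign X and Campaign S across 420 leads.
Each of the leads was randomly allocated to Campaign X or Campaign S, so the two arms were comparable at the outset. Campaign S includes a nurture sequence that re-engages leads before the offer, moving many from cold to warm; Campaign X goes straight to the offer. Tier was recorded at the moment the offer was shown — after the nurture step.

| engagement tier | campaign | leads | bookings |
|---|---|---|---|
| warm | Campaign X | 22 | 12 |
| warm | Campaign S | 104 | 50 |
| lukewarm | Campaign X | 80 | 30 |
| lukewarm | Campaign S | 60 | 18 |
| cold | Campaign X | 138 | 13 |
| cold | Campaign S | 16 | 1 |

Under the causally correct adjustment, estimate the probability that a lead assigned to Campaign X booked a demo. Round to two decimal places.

The stratified and pooled comparisons disagree (Campaign X wins within each engagement tier; Campaign S wins overall), so the answer turns on the causal role of engagement tier.
Because the campaign influences engagement tier, engagement tier is a post-treatment mediator, not a confounder. Stratifying on it would bias the estimate; the causal effect is the crude pooled difference.
So P(outcome | do(Campaign X)) is just the pooled rate for Campaign X: 55/240 = 0.229.

0.23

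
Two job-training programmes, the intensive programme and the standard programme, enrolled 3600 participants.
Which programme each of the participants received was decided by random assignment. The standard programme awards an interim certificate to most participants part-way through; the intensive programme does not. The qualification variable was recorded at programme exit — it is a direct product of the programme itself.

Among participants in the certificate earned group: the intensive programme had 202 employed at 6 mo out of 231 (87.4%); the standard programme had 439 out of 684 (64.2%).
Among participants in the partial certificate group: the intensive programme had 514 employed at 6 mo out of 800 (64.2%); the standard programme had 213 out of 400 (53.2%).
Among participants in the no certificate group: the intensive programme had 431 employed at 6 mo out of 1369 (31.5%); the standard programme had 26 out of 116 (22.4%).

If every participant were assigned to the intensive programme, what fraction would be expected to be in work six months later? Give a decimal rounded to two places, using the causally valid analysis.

Within every qualification attained during the programme level the intensive programme has the higher rate, yet pooled the standard programme does — Simpson's reversal.
The distribution of qualification attained during the programme is itself part of what the programme does — it is an intermediate outcome. Holding it fixed would remove that part of the effect; the total effect is the pooled difference.
So P(outcome | do(the intensive programme)) is just the pooled rate for the intensive programme: 1147/2400 = 0.478.

0.48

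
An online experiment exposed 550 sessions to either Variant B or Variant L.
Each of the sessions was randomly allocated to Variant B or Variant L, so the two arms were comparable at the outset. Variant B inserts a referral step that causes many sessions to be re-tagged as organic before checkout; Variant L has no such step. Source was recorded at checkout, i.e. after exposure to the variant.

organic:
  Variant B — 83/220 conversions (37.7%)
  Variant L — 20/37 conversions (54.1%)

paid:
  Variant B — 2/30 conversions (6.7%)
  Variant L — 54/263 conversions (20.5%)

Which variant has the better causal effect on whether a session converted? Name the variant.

The stratified and pooled comparisons disagree (Variant L wins within each traffic source; Variant B wins overall), so the answer turns on the causal role of traffic source.
Stratifying would compare variants among sessions the variants themselves sorted into traffic source groups — a form of selection on an intermediate. The unconditioned pooled rates give the total causal effect.
Pooled: Variant B 34.0% vs Variant L 24.7%; Variant B is higher overall.

Variant B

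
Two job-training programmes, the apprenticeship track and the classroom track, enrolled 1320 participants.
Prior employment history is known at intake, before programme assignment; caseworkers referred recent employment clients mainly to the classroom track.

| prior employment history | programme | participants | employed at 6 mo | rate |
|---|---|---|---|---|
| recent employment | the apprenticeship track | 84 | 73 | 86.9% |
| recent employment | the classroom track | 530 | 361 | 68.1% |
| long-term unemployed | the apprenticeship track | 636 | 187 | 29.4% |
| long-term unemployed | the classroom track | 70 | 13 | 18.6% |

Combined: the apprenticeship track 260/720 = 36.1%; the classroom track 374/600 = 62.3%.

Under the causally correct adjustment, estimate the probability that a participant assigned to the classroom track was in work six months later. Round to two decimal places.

0.42

The imbalance in prior employment history arose from how participants were allocated, not from anything the programme did; and prior employment history independently affects the outcome. The pooled gap is confounded — condition on prior employment history.
Standardising the classroom track to the population prior employment history mix: 0.465·361/530 + 0.535·13/70 = 0.416.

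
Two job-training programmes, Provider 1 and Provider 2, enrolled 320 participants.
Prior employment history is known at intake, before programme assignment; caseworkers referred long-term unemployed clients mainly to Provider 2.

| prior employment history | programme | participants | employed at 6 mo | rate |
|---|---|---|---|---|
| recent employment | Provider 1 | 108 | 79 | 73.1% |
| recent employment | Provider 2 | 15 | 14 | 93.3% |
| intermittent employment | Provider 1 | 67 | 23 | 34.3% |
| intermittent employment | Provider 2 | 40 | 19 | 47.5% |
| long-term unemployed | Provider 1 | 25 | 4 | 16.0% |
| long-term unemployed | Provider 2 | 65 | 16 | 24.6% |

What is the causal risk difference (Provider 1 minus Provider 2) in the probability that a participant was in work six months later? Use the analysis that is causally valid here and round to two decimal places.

-0.15

Prior employment history satisfies the back-door criterion: it is not a descendant of the programme, and it blocks the spurious path from programme to outcome. Adjusting for it (i.e., using the within-prior employment history rates) gives the causal effect.
Adjusting over the population distribution of prior employment history: 0.384·(0.731−0.933) + 0.334·(0.343−0.475) + 0.281·(0.160−0.246) = -0.146.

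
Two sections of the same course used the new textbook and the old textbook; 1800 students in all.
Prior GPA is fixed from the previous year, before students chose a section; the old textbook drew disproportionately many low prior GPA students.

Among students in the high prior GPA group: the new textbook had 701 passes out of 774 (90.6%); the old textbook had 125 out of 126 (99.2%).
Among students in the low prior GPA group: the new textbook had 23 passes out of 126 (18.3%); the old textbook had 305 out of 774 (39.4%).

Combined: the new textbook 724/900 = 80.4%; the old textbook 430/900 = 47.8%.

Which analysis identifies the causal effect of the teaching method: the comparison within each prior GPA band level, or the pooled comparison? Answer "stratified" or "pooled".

stratified

The stratified and pooled comparisons disagree (the old textbook wins within each prior GPA band; the new textbook wins overall), so the answer turns on the causal role of prior GPA band.
Prior GPA band is set before the teaching method has any effect — it is not caused by the teaching method — and it independently drives the outcome. That makes it a confounder, so the causal comparison is within prior GPA band levels.
Within each level — high prior GPA: 90.6% vs 99.2%; low prior GPA: 18.3% vs 39.4% — the old textbook is higher every time.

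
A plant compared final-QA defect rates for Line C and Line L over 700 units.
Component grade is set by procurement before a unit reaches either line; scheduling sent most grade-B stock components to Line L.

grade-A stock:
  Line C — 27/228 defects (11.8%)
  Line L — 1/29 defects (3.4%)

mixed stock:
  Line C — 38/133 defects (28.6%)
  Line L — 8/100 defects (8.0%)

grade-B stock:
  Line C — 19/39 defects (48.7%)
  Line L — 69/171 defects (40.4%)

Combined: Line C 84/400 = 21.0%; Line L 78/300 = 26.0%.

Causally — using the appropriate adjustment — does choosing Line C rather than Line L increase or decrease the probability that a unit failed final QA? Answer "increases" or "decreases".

increases

Within every component grade level Line L has the lower rate, yet pooled Line C does — Simpson's reversal.
The imbalance in component grade arose from how units were allocated, not from anything the line did; and component grade independently affects the outcome. The pooled gap is confounded — condition on component grade.
Within each level — grade-A stock: 11.8% vs 3.4%; mixed stock: 28.6% vs 8.0%; grade-B stock: 48.7% vs 40.4% — Line L is lower every time.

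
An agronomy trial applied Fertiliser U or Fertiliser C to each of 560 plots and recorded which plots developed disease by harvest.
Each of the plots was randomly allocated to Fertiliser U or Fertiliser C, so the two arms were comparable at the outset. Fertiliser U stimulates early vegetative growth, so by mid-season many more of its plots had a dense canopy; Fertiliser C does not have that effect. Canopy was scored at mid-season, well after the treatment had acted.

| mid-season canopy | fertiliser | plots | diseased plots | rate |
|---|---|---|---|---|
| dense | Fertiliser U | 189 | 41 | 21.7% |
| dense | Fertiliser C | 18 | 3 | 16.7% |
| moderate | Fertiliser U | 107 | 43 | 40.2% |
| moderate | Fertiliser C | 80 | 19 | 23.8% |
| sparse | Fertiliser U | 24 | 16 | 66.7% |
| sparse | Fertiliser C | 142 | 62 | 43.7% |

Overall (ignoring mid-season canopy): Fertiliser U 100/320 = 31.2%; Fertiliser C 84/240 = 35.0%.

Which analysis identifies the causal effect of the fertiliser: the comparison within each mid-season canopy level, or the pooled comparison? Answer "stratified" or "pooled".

Fertiliser C is lower inside every mid-season canopy stratum but Fertiliser U is lower in aggregate. Whether to stratify depends on how mid-season canopy relates to the fertiliser.
The distribution of mid-season canopy is itself part of what the fertiliser does — it is an intermediate outcome. Holding it fixed would remove that part of the effect; the total effect is the pooled difference.
Pooled: Fertiliser U 31.2% vs Fertiliser C 35.0%; Fertiliser U is lower overall.

pooled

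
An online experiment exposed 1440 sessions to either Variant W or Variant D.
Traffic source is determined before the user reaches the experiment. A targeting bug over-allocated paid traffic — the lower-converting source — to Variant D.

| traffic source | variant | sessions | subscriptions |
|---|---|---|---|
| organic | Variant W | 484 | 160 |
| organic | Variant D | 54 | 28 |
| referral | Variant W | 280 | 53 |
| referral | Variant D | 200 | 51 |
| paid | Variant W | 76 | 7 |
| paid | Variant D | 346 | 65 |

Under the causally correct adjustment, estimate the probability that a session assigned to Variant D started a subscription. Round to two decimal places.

0.33

Here traffic source is a common cause — it drives both which variant a case falls under and the outcome. The crude comparison mixes populations; the stratum-specific rates are the causally relevant ones.
Standardising Variant D to the population traffic source mix: 0.374·28/54 + 0.333·51/200 + 0.293·65/346 = 0.334.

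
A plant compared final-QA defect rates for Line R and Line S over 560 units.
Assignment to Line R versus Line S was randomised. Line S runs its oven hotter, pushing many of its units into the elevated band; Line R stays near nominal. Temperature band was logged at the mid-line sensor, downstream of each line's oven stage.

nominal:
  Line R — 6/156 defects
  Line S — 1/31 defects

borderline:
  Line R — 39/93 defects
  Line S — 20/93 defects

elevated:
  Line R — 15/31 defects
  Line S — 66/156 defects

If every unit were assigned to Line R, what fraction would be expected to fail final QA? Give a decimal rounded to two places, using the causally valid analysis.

In-process temperature band is recorded after the line and is itself shifted by it — it sits on the causal path from line to outcome. Conditioning on a mediator would strip out part of the effect we want; the pooled comparison gives the total causal effect.
So P(outcome | do(Line R)) is just the pooled rate for Line R: 60/280 = 0.214.

0.21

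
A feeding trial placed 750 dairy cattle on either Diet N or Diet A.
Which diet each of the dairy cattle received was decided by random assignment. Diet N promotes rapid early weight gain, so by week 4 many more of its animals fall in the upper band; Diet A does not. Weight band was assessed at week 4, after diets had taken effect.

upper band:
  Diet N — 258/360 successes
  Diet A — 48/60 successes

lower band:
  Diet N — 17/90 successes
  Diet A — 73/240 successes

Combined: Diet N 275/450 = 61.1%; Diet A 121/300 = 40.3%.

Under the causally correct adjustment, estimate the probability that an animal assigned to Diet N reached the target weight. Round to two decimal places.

0.61

The stratified and pooled comparisons disagree (Diet A wins within each week-4 weight band; Diet N wins overall), so the answer turns on the causal role of week-4 weight band.
The distribution of week-4 weight band is itself part of what the diet does — it is an intermediate outcome. Holding it fixed would remove that part of the effect; the total effect is the pooled difference.
So P(outcome | do(Diet N)) is just the pooled rate for Diet N: 275/450 = 0.611.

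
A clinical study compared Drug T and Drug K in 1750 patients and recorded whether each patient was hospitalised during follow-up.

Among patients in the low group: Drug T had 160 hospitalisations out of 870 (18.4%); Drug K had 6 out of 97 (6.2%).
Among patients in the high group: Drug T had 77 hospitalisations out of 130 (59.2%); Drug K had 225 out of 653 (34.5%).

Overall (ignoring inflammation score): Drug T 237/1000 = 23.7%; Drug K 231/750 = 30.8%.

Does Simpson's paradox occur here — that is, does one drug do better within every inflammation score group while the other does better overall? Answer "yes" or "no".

Within each inflammation score level (low 18.4% vs 6.2%; high 59.2% vs 34.5%), Drug K has the lower rate every time. Pooled: 23.7% vs 30.8% — Drug T has the lower rate overall. The two comparisons disagree.

yes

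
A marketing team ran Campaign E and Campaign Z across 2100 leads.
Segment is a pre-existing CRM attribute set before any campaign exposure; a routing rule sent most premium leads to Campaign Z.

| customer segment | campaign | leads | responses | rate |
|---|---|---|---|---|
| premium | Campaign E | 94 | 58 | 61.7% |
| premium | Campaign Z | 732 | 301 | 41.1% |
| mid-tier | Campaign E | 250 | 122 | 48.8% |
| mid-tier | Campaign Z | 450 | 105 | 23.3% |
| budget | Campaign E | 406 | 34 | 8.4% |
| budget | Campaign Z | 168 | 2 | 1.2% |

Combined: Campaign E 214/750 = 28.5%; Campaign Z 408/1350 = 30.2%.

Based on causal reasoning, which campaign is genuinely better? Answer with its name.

Campaign E

Campaign E is higher inside every customer segment stratum but Campaign Z is higher in aggregate. Whether to stratify depends on how customer segment relates to the campaign.
Customer segment differs across campaigns for reasons unrelated to any effect of the campaign itself, and it separately predicts the outcome — a classic confounder. We must compare within customer segment levels.
Within each level — premium: 61.7% vs 41.1%; mid-tier: 48.8% vs 23.3%; budget: 8.4% vs 1.2% — Campaign E is higher every time.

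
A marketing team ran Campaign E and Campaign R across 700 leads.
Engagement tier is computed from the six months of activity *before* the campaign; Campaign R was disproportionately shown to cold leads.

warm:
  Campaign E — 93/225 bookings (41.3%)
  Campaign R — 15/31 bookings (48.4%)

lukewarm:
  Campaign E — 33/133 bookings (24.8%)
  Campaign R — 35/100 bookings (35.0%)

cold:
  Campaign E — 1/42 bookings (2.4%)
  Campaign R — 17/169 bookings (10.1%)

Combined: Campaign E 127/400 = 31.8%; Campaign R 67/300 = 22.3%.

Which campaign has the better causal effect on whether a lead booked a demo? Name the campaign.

Campaign R

Nothing the campaign does changes engagement tier; the imbalance is an allocation artefact. With engagement tier also predicting the outcome, the pooled figure is confounded, and the within-stratum comparison is the causal one.
Within each level — warm: 41.3% vs 48.4%; lukewarm: 24.8% vs 35.0%; cold: 2.4% vs 10.1% — Campaign R is higher every time.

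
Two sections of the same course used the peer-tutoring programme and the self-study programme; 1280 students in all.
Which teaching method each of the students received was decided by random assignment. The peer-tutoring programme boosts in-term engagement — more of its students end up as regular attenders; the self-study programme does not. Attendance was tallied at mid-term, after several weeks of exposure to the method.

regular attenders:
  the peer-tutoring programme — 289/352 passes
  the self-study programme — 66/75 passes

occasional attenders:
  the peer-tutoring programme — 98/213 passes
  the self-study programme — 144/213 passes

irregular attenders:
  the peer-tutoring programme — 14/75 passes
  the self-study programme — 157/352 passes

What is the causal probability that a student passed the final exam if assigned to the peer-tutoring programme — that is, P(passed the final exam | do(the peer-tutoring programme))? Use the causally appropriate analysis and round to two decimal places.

0.63

Mid-term attendance lies on the pathway teaching method → mid-term attendance → outcome, so adjusting for it blocks the indirect effect. For the total causal effect of teaching method, use the unadjusted pooled rates.
So P(outcome | do(the peer-tutoring programme)) is just the pooled rate for the peer-tutoring programme: 401/640 = 0.627.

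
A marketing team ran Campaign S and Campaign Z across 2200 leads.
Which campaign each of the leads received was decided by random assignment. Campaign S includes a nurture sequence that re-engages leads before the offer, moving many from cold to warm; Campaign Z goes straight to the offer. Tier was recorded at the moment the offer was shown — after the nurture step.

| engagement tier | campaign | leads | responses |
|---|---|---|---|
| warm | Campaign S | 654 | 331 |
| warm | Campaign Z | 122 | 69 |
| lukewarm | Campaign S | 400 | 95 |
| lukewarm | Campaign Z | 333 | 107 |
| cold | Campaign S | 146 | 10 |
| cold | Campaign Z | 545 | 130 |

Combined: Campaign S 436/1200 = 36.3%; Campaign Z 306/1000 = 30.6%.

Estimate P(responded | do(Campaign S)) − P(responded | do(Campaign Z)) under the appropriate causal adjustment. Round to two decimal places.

Campaign Z is higher inside every engagement tier stratum but Campaign S is higher in aggregate. Whether to stratify depends on how engagement tier relates to the campaign.
Engagement tier here is a post-treatment variable shaped by the campaign; conditioning on it would introduce bias rather than remove it. The overall comparison is the causal one.
The causal difference is the pooled difference: 0.363 − 0.306 = +0.057.

+0.06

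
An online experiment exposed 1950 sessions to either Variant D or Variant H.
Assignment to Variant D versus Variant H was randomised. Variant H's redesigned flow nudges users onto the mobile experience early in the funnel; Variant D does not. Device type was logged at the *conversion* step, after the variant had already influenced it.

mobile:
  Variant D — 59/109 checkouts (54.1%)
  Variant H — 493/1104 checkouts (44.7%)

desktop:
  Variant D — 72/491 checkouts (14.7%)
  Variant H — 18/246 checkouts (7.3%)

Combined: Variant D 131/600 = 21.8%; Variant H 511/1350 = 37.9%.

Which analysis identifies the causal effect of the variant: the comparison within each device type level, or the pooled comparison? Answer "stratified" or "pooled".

pooled

Within every device type level Variant D has the higher rate, yet pooled Variant H does — Simpson's reversal.
Device type lies on the pathway variant → device type → outcome, so adjusting for it blocks the indirect effect. For the total causal effect of variant, use the unadjusted pooled rates.
Pooled: Variant D 21.8% vs Variant H 37.9%; Variant H is higher overall.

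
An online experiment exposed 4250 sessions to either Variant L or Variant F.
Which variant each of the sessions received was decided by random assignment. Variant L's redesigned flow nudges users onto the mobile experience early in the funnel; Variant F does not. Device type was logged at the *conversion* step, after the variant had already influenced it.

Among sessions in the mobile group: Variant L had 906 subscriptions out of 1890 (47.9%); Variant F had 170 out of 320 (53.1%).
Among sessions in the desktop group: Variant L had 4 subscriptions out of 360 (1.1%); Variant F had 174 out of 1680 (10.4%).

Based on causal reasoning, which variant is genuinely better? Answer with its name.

Variant L

Stratifying would compare variants among sessions the variants themselves sorted into device type groups — a form of selection on an intermediate. The unconditioned pooled rates give the total causal effect.
Pooled: Variant L 40.4% vs Variant F 17.2%; Variant L is higher overall.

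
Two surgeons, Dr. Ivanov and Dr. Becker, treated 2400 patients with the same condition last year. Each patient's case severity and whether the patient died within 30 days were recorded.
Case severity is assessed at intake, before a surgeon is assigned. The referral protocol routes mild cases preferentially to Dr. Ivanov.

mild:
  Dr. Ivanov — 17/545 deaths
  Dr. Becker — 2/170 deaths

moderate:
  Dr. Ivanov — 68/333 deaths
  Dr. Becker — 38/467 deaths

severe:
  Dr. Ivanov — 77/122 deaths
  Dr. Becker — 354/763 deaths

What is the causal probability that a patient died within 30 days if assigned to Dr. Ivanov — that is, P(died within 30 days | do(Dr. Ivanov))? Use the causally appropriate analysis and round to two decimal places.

0.31

Case severity satisfies the back-door criterion: it is not a descendant of the surgeon, and it blocks the spurious path from surgeon to outcome. Adjusting for it (i.e., using the within-case severity rates) gives the causal effect.
Standardising Dr. Ivanov to the population case severity mix: 0.298·17/545 + 0.333·68/333 + 0.369·77/122 = 0.310.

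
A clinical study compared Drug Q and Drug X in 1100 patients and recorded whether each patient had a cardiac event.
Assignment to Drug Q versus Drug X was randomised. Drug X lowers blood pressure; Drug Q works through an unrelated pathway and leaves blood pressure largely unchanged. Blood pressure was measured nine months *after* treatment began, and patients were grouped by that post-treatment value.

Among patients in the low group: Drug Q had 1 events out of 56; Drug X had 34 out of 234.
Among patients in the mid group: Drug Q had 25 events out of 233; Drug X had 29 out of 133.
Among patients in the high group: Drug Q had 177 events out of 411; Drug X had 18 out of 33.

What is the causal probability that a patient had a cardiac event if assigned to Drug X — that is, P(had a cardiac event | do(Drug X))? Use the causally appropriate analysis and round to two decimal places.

0.20

Within every blood pressure level Drug Q has the lower rate, yet pooled Drug X does — Simpson's reversal.
Blood pressure is downstream of the drug. One should not condition on a consequence of treatment, so the overall rates are the right comparison.
So P(outcome | do(Drug X)) is just the pooled rate for Drug X: 81/400 = 0.203.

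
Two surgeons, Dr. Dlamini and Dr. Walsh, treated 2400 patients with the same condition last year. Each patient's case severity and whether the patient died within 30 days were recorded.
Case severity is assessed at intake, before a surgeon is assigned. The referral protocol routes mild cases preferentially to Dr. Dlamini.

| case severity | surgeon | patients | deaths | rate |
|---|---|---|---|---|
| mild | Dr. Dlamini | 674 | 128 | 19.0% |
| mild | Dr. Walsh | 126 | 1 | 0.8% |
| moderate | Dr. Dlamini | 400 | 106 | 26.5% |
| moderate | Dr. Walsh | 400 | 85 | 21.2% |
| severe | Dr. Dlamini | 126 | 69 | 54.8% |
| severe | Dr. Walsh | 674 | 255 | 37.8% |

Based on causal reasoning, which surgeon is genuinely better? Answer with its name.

Here case severity is a common cause — it drives both which surgeon a case falls under and the outcome. The crude comparison mixes populations; the stratum-specific rates are the causally relevant ones.
Within each level — mild: 19.0% vs 0.8%; moderate: 26.5% vs 21.2%; severe: 54.8% vs 37.8% — Dr. Walsh is lower every time.

Dr. Walsh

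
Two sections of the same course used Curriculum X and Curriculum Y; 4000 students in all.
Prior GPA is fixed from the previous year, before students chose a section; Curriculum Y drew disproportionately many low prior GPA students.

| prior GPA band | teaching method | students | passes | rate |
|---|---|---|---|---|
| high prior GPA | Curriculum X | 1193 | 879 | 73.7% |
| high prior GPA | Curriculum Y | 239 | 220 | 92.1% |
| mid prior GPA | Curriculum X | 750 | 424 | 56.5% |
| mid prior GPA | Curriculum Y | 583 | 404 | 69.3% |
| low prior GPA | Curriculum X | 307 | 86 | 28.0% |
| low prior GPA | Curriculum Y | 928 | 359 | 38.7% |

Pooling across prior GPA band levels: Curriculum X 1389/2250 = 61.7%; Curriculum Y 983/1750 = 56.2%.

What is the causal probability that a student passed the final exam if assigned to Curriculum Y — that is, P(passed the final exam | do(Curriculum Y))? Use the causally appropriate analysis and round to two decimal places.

Within every prior GPA band level Curriculum Y has the higher rate, yet pooled Curriculum X does — Simpson's reversal.
Here prior GPA band is a common cause — it drives both which teaching method a case falls under and the outcome. The crude comparison mixes populations; the stratum-specific rates are the causally relevant ones.
Standardising Curriculum Y to the population prior GPA band mix: 0.358·220/239 + 0.333·404/583 + 0.309·359/928 = 0.680.

0.68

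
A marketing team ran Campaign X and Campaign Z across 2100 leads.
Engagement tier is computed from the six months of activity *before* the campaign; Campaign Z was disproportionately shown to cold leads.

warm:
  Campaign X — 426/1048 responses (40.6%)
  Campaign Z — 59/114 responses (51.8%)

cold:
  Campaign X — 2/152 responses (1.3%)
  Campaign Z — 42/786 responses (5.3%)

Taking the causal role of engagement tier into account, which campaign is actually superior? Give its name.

Here engagement tier is a common cause — it drives both which campaign a case falls under and the outcome. The crude comparison mixes populations; the stratum-specific rates are the causally relevant ones.
Within each level — warm: 40.6% vs 51.8%; cold: 1.3% vs 5.3% — Campaign Z is higher every time.

Campaign Z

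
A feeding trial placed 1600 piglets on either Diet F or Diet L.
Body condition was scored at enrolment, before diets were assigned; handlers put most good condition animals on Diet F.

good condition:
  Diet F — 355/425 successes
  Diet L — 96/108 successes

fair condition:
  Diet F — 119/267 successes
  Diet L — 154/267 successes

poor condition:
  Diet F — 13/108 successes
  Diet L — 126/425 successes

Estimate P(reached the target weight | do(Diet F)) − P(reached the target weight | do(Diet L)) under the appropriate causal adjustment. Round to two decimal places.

The stratified and pooled comparisons disagree (Diet L wins within each starting body condition; Diet F wins overall), so the answer turns on the causal role of starting body condition.
The imbalance in starting body condition arose from how piglets were allocated, not from anything the diet did; and starting body condition independently affects the outcome. The pooled gap is confounded — condition on starting body condition.
Adjusting over the population distribution of starting body condition: 0.333·(0.835−0.889) + 0.334·(0.446−0.577) + 0.333·(0.120−0.296) = -0.120.

-0.12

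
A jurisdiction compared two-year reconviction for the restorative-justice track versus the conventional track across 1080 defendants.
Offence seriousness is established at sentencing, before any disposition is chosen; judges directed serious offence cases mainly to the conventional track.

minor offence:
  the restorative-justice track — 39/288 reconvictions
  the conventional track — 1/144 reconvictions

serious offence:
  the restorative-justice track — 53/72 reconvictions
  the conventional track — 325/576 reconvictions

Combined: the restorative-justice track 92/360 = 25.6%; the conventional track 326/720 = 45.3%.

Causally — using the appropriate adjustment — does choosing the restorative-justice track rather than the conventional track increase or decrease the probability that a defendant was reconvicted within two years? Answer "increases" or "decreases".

the conventional track is lower inside every offence seriousness stratum but the restorative-justice track is lower in aggregate. Whether to stratify depends on how offence seriousness relates to the disposition.
Offence seriousness satisfies the back-door criterion: it is not a descendant of the disposition, and it blocks the spurious path from disposition to outcome. Adjusting for it (i.e., using the within-offence seriousness rates) gives the causal effect.
Within each level — minor offence: 13.5% vs 0.7%; serious offence: 73.6% vs 56.4% — the conventional track is lower every time.

increases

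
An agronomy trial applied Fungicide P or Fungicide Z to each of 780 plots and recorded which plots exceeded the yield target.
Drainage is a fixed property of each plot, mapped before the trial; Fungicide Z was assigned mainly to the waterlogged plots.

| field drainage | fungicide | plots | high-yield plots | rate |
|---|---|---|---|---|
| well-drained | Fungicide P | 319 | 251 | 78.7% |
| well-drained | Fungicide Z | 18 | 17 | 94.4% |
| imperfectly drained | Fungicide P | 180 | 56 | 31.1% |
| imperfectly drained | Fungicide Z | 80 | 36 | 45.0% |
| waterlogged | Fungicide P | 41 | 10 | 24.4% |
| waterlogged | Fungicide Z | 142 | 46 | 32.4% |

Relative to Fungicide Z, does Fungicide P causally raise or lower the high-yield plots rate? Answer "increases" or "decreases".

decreases

The stratified and pooled comparisons disagree (Fungicide Z wins within each field drainage; Fungicide P wins overall), so the answer turns on the causal role of field drainage.
Field drainage is set before the fungicide has any effect — it is not caused by the fungicide — and it independently drives the outcome. That makes it a confounder, so the causal comparison is within field drainage levels.
Within each level — well-drained: 78.7% vs 94.4%; imperfectly drained: 31.1% vs 45.0%; waterlogged: 24.4% vs 32.4% — Fungicide Z is higher every time.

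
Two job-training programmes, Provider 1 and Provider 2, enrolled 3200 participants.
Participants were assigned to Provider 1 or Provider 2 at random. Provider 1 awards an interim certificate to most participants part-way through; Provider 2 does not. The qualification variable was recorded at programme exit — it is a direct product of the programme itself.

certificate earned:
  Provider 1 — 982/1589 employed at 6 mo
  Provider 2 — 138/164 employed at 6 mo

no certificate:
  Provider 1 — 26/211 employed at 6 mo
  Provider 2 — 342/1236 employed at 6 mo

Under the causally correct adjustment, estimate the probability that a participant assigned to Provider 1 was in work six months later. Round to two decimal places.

The distribution of qualification attained during the programme is itself part of what the programme does — it is an intermediate outcome. Holding it fixed would remove that part of the effect; the total effect is the pooled difference.
So P(outcome | do(Provider 1)) is just the pooled rate for Provider 1: 1008/1800 = 0.560.

0.56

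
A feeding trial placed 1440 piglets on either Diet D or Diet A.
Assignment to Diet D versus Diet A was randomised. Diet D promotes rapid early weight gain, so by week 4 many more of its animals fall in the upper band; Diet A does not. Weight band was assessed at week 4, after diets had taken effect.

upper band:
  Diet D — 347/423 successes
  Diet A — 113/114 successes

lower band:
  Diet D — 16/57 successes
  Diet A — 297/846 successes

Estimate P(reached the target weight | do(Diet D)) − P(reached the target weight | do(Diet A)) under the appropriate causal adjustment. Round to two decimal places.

+0.33

The stratified and pooled comparisons disagree (Diet A wins within each week-4 weight band; Diet D wins overall), so the answer turns on the causal role of week-4 weight band.
Week-4 weight band is downstream of the diet. One should not condition on a consequence of treatment, so the overall rates are the right comparison.
The causal difference is the pooled difference: 0.756 − 0.427 = +0.329.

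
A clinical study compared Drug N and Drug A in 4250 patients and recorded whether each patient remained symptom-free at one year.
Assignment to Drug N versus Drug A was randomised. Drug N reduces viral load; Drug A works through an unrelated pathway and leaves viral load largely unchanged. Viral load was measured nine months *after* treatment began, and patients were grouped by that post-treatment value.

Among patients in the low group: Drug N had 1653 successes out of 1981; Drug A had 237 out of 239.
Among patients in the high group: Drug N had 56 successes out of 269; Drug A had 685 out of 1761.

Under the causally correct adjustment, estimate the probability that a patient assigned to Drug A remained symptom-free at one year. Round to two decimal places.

0.46

The distribution of viral load is itself part of what the drug does — it is an intermediate outcome. Holding it fixed would remove that part of the effect; the total effect is the pooled difference.
So P(outcome | do(Drug A)) is just the pooled rate for Drug A: 922/2000 = 0.461.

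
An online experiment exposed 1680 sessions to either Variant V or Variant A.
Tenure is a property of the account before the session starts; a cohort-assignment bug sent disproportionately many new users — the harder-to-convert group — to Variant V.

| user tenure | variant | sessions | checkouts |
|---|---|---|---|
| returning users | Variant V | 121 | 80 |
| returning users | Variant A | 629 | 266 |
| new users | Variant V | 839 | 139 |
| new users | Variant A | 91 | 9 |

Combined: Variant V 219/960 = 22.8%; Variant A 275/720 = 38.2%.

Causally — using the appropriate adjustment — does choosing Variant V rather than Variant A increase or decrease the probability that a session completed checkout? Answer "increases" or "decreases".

Here user tenure is a common cause — it drives both which variant a case falls under and the outcome. The crude comparison mixes populations; the stratum-specific rates are the causally relevant ones.
Within each level — returning users: 66.1% vs 42.3%; new users: 16.6% vs 9.9% — Variant V is higher every time.

increases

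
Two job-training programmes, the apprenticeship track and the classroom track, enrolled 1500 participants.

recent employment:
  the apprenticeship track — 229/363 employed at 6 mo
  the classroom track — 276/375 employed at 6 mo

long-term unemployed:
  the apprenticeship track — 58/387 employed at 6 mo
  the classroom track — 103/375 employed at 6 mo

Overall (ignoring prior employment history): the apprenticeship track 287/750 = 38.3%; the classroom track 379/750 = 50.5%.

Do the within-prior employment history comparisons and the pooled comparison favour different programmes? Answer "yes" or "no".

Within each prior employment history level (recent employment 63.1% vs 73.6%; long-term unemployed 15.0% vs 27.5%), the classroom track has the higher rate every time. Pooled: 38.3% vs 50.5% — the classroom track has the higher rate overall. They agree.

no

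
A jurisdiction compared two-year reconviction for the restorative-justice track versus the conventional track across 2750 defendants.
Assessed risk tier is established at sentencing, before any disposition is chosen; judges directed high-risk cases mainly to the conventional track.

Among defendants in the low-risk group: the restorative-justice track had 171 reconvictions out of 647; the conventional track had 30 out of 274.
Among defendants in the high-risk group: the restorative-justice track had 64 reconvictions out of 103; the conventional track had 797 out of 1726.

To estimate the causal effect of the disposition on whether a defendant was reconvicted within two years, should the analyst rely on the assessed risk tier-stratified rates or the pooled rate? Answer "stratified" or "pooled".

The stratified and pooled comparisons disagree (the conventional track wins within each assessed risk tier; the restorative-justice track wins overall), so the answer turns on the causal role of assessed risk tier.
The imbalance in assessed risk tier arose from how defendants were allocated, not from anything the disposition did; and assessed risk tier independently affects the outcome. The pooled gap is confounded — condition on assessed risk tier.
Within each level — low-risk: 26.4% vs 10.9%; high-risk: 62.1% vs 46.2% — the conventional track is lower every time.

stratified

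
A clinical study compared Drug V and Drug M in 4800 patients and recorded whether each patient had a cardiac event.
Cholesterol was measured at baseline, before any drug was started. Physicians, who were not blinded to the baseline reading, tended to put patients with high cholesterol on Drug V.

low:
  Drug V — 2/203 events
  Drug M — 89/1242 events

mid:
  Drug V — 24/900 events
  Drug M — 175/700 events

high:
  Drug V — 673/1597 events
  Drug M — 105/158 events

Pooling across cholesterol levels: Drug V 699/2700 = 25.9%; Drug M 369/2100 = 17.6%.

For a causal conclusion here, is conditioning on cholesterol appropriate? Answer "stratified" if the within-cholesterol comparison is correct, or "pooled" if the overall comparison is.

Nothing the drug does changes cholesterol; the imbalance is an allocation artefact. With cholesterol also predicting the outcome, the pooled figure is confounded, and the within-stratum comparison is the causal one.
Within each level — low: 1.0% vs 7.2%; mid: 2.7% vs 25.0%; high: 42.1% vs 66.5% — Drug V is lower every time.

stratified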